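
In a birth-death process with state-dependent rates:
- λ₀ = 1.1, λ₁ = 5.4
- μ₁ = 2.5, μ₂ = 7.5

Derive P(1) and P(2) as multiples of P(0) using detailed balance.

Balance equations:
State 0: λ₀P₀ = μ₁P₁ → P₁ = (λ₀/μ₁)P₀ = (1.1/2.5)P₀ = 0.4400P₀
State 1: P₂ = (λ₀λ₁)/(μ₁μ₂)P₀ = (1.1×5.4)/(2.5×7.5)P₀ = 0.3168P₀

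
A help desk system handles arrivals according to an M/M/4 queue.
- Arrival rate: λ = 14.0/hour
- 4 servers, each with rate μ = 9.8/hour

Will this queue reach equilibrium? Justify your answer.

Stability requires ρ = λ/(cμ) < 1
ρ = 14.0/(4 × 9.8) = 14.0/39.20 = 0.3571
Since 0.3571 < 1, the system is STABLE.
The servers are busy 35.71% of the time.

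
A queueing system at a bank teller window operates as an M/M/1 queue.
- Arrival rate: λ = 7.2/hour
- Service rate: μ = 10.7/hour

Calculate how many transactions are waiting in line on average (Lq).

ρ = λ/μ = 7.2/10.7 = 0.6729
For M/M/1: Lq = λ²/(μ(μ-λ))
Lq = 51.84/(10.7 × 3.50)
Lq = 1.3842 transactions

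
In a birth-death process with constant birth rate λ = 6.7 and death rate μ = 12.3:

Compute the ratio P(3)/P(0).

For constant rates: P(n)/P(0) = (λ/μ)^n
P(3)/P(0) = (6.7/12.3)^3 = 0.5447^3 = 0.1616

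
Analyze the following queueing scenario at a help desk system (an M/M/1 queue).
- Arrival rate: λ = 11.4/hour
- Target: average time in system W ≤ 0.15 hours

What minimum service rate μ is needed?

For M/M/1: W = 1/(μ-λ)
Need W ≤ 0.15, so 1/(μ-λ) ≤ 0.15
μ - λ ≥ 1/0.15 = 6.6667
μ ≥ 11.4 + 6.6667 = 18.0667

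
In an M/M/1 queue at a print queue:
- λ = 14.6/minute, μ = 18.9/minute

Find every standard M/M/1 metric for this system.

Step 1: ρ = λ/μ = 14.6/18.9 = 0.7725
Step 2: L = λ/(μ-λ) = 14.6/4.30 = 3.3953
Step 3: Lq = λ²/(μ(μ-λ)) = 213.16/(18.9×4.30) = 2.6229
Step 4: W = 1/(μ-λ) = 1/4.30 = 0.232558
Step 5: Wq = λ/(μ(μ-λ)) = 14.6/(18.9×4.30) = 0.1796
Step 6: P(0) = 1-ρ = 0.2275
Verify: L = λW = 14.6×0.232558 = 3.3953 ✔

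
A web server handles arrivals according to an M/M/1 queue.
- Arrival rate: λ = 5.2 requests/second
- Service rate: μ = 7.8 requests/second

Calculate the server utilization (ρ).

Server utilization: ρ = λ/μ
ρ = 5.2/7.8 = 0.6667
The server is busy 66.67% of the time.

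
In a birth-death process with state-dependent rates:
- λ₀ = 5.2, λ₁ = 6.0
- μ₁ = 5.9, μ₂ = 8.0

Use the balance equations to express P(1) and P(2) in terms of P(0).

Balance equations:
State 0: λ₀P₀ = μ₁P₁ → P₁ = (λ₀/μ₁)P₀ = (5.2/5.9)P₀ = 0.8814P₀
State 1: P₂ = (λ₀λ₁)/(μ₁μ₂)P₀ = (5.2×6.0)/(5.9×8.0)P₀ = 0.6610P₀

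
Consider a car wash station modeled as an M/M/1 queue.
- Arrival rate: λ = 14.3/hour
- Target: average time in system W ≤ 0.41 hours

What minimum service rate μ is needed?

For M/M/1: W = 1/(μ-λ)
Need W ≤ 0.41, so 1/(μ-λ) ≤ 0.41
μ - λ ≥ 1/0.41 = 2.4390
μ ≥ 14.3 + 2.4390 = 16.7390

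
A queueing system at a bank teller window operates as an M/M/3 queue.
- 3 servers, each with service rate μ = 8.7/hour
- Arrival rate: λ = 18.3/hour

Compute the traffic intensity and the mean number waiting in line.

Traffic intensity: ρ = λ/(cμ) = 18.3/(3×8.7) = 0.7011
Since ρ = 0.7011 < 1, system is stable.
Offered load a = λ/μ = cρ = 18.3/8.7 = 2.1034
P₀ = [ Σₙ₌₀^2 aⁿ/n! + a^3/(3!(1-ρ)) ]⁻¹
Σ = a^0/0! + a^1/1! + a^2/2! = 1.00000 + 2.10345 + 2.21225 = 5.3157
a^3/(3!(1-ρ)) = 9.3067/(6 × 0.29885) = 5.1903
P₀ = 1/(5.3157 + 5.1903) = 0.09518
Lq = P₀·a^3·ρ / (3!(1-ρ)²) = 0.095184 × 9.3067 × 0.70115 / (6 × 0.089312) = 1.1591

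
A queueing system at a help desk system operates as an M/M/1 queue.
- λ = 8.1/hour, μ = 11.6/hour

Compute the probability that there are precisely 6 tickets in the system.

ρ = λ/μ = 8.1/11.6 = 0.6983
P(n) = (1-ρ)ρⁿ
P(6) = (1-0.6983) × 0.6983^6
P(6) = 0.30170 × 0.11595
P(6) = 0.03498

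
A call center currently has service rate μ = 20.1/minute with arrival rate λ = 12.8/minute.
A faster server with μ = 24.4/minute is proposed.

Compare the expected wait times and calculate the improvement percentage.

System 1: ρ₁ = 12.8/20.1 = 0.6368, W₁ = 1/(20.1-12.8) = 0.1370
System 2: ρ₂ = 12.8/24.4 = 0.5246, W₂ = 1/(24.4-12.8) = 0.08621
Improvement: (W₁-W₂)/W₁ = (0.1370-0.08621)/0.1370 = 37.07%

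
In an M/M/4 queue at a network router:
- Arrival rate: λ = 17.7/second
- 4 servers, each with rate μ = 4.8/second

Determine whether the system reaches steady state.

Stability requires ρ = λ/(cμ) < 1
ρ = 17.7/(4 × 4.8) = 17.7/19.20 = 0.9219
Since 0.9219 < 1, the system is STABLE.
The servers are busy 92.19% of the time.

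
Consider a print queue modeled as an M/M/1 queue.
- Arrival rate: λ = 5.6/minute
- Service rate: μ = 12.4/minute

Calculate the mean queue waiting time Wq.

First, compute utilization: ρ = λ/μ = 5.6/12.4 = 0.4516
For M/M/1: Wq = λ/(μ(μ-λ))
Wq = 5.6/(12.4 × (12.4-5.6))
Wq = 5.6/(12.4 × 6.80)
Wq = 0.06641 minutes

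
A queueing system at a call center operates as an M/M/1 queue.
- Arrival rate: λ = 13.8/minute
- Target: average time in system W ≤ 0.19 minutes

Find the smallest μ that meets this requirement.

For M/M/1: W = 1/(μ-λ)
Need W ≤ 0.19, so 1/(μ-λ) ≤ 0.19
μ - λ ≥ 1/0.19 = 5.2632
μ ≥ 13.8 + 5.2632 = 19.0632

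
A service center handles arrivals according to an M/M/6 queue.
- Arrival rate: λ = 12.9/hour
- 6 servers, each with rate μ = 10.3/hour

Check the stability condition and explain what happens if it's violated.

Stability requires ρ = λ/(cμ) < 1
ρ = 12.9/(6 × 10.3) = 12.9/61.80 = 0.2087
Since 0.2087 < 1, the system is STABLE.
The servers are busy 20.87% of the time.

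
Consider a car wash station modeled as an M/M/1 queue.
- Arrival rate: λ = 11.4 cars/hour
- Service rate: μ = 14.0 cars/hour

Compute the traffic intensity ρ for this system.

Server utilization: ρ = λ/μ
ρ = 11.4/14.0 = 0.8143
The server is busy 81.43% of the time.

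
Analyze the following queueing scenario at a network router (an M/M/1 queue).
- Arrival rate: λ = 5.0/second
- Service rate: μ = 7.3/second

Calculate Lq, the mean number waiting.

ρ = λ/μ = 5.0/7.3 = 0.6849
For M/M/1: Lq = λ²/(μ(μ-λ))
Lq = 25.00/(7.3 × 2.30)
Lq = 1.4890 packets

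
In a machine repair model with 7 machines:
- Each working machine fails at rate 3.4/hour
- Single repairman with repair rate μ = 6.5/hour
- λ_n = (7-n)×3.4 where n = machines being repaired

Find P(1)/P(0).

P(1)/P(0) = ∏_{i=0}^{1-1} λ_i/μ_{i+1}
= (7-0)×3.4/6.5
= 3.6615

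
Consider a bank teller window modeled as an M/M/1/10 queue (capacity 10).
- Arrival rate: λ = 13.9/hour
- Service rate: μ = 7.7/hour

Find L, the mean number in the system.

ρ = λ/μ = 13.9/7.7 = 1.8052
P₀ = (1-ρ)/(1-ρ^(K+1)) = (1-1.8052)/(1-1.8052^11) = -0.8052/-662.4047 = 0.001216
P_K = P₀×ρ^K = 0.0012156 × 1.8052^10 = 0.0012156 × 367.4965 = 0.4467
L = ρ[1 - (K+1)ρ^K + Kρ^(K+1)] / [(1-ρ)(1-ρ^(K+1))]
L = 1.8052 × (1 - 11×367.4965 + 10×663.4047) / ((1 - 1.8052) × (1 - 663.4047)) = 8.7747 transactions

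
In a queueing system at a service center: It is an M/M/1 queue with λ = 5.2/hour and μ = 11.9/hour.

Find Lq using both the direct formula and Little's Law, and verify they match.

Method 1 (direct): Lq = λ²/(μ(μ-λ)) = 27.04/(11.9 × 6.70) = 0.3391

Method 2 (Little's Law):
W = 1/(μ-λ) = 1/6.70 = 0.14925
Wq = W - 1/μ = 0.14925 - 0.084034 = 0.06522
Lq = λWq = 5.2 × 0.06522 = 0.3391 ✔ (matches Method 1)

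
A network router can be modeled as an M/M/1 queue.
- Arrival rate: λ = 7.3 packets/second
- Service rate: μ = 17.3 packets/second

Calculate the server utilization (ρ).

Server utilization: ρ = λ/μ
ρ = 7.3/17.3 = 0.4220
The server is busy 42.20% of the time.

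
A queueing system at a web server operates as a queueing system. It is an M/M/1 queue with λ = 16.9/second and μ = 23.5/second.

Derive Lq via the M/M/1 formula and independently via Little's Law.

Method 1 (direct): Lq = λ²/(μ(μ-λ)) = 285.61/(23.5 × 6.60) = 1.8415

Method 2 (Little's Law):
W = 1/(μ-λ) = 1/6.60 = 0.151515
Wq = W - 1/μ = 0.151515 - 0.0425532 = 0.108962
Lq = λWq = 16.9 × 0.108962 = 1.8415 ✔ (matches Method 1)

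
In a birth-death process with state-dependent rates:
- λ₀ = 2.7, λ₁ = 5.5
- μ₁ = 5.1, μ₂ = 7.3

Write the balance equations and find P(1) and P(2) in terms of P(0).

Balance equations:
State 0: λ₀P₀ = μ₁P₁ → P₁ = (λ₀/μ₁)P₀ = (2.7/5.1)P₀ = 0.5294P₀
State 1: P₂ = (λ₀λ₁)/(μ₁μ₂)P₀ = (2.7×5.5)/(5.1×7.3)P₀ = 0.3989P₀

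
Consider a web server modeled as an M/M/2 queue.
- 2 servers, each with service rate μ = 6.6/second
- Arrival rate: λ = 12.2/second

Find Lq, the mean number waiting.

Traffic intensity: ρ = λ/(cμ) = 12.2/(2×6.6) = 0.9242
Since ρ = 0.9242 < 1, system is stable.
Offered load a = λ/μ = cρ = 12.2/6.6 = 1.8485
P₀ = [ Σₙ₌₀^1 aⁿ/n! + a^2/(2!(1-ρ)) ]⁻¹
Σ = a^0/0! + a^1/1! = 1.0000 + 1.8485 = 2.8485
a^2/(2!(1-ρ)) = 3.41690/(2 × 0.0757576) = 22.5515
P₀ = 1/(2.8485 + 22.5515) = 0.03937
Lq = P₀·a^2·ρ / (2!(1-ρ)²) = 0.039370 × 3.4169 × 0.92424 / (2 × 0.0057392) = 10.8318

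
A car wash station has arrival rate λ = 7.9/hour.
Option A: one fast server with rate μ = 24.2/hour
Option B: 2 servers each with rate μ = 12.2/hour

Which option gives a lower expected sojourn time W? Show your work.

Option A: single server μ = 24.2 (M/M/1)
  ρ_A = 7.9/24.2 = 0.3264
  W_A = 1/(μ-λ) = 1/(24.2-7.9) = 1/16.30 = 0.06135

Option B: 2 servers μ = 12.2 (M/M/2)
  ρ_B = λ/(cμ) = 7.9/(2×12.2) = 0.3238
  Offered load a = λ/μ = cρ = 7.9/12.2 = 0.6475
  P₀ = [ Σₙ₌₀^1 aⁿ/n! + a^2/(2!(1-ρ)) ]⁻¹
  Σ = a^0/0! + a^1/1! = 1.0000 + 0.6475 = 1.6475
  a^2/(2!(1-ρ)) = 0.4193/(2 × 0.6762) = 0.3100
  P₀ = 1/(1.6475 + 0.31003) = 0.5108
  Lq = P₀·a^2·ρ / (2!(1-ρ)²) = 0.5108 × 0.4193 × 0.3238 / (2 × 0.4573) = 0.07583
  Wq_B = Lq/λ = 0.07583/7.9 = 0.009599
  W_B = Wq_B + 1/μ = 0.009599 + 0.08197 = 0.09157

Since W_A = 0.06135 < W_B = 0.09157, Option A (single fast server) has the shorter time in system.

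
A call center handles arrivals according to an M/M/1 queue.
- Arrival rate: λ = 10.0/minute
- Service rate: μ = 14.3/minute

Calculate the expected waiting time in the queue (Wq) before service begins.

First, compute utilization: ρ = λ/μ = 10.0/14.3 = 0.6993
For M/M/1: Wq = λ/(μ(μ-λ))
Wq = 10.0/(14.3 × (14.3-10.0))
Wq = 10.0/(14.3 × 4.30)
Wq = 0.1626 minutes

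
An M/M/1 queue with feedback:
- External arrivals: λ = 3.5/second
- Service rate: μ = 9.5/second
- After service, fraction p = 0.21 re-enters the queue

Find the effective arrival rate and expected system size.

Effective arrival rate: λ_eff = λ/(1-p) = 3.5/(1-0.21) = 3.5/0.79 = 4.4304
ρ = λ_eff/μ = 4.4304/9.5 = 0.46636
L = ρ/(1-ρ) = 0.46636/(1-0.46636) = 0.8739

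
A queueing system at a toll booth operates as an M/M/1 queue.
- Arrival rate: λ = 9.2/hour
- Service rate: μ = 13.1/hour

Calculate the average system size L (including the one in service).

ρ = λ/μ = 9.2/13.1 = 0.7023
For M/M/1: L = λ/(μ-λ)
L = 9.2/(13.1-9.2) = 9.2/3.90
L = 2.3590 vehicles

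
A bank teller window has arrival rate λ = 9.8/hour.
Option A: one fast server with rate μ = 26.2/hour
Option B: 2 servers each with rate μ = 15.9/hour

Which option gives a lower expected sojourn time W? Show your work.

Option A: single server μ = 26.2 (M/M/1)
  ρ_A = 9.8/26.2 = 0.3740
  W_A = 1/(μ-λ) = 1/(26.2-9.8) = 1/16.40 = 0.06098

Option B: 2 servers μ = 15.9 (M/M/2)
  ρ_B = λ/(cμ) = 9.8/(2×15.9) = 0.3082
  Offered load a = λ/μ = cρ = 9.8/15.9 = 0.6164
  P₀ = [ Σₙ₌₀^1 aⁿ/n! + a^2/(2!(1-ρ)) ]⁻¹
  Σ = a^0/0! + a^1/1! = 1.0000 + 0.6164 = 1.6164
  a^2/(2!(1-ρ)) = 0.3799/(2 × 0.6918) = 0.2746
  P₀ = 1/(1.6164 + 0.2746) = 0.5288
  Lq = P₀·a^2·ρ / (2!(1-ρ)²) = 0.5288 × 0.3799 × 0.3082 / (2 × 0.4786) = 0.06468
  Wq_B = Lq/λ = 0.06468/9.8 = 0.006600
  W_B = Wq_B + 1/μ = 0.006600 + 0.06289 = 0.06949

Since W_A = 0.06098 < W_B = 0.06949, Option A (single fast server) has the shorter time in system.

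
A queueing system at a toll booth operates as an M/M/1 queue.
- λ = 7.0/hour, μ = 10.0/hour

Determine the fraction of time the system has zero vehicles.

ρ = λ/μ = 7.0/10.0 = 0.7000
P(0) = 1 - ρ = 1 - 0.7000 = 0.3000
The server is idle 30.00% of the time.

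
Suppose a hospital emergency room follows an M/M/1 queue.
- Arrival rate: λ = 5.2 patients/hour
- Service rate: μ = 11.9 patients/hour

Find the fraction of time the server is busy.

Server utilization: ρ = λ/μ
ρ = 5.2/11.9 = 0.4370
The server is busy 43.70% of the time.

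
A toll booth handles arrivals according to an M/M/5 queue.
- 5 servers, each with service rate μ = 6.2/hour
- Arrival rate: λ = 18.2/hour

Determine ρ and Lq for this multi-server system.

Traffic intensity: ρ = λ/(cμ) = 18.2/(5×6.2) = 0.5871
Since ρ = 0.5871 < 1, system is stable.
Offered load a = λ/μ = cρ = 18.2/6.2 = 2.9355
P₀ = [ Σₙ₌₀^4 aⁿ/n! + a^5/(5!(1-ρ)) ]⁻¹
Σ = a^0/0! + a^1/1! + a^2/2! + a^3/3! + a^4/4! = 1.0000 + 2.9355 + 4.3085 + 4.2159 + 3.0939 = 15.5538
a^5/(5!(1-ρ)) = 217.9709/(120 × 0.4129) = 4.3992
P₀ = 1/(15.5538 + 4.3992) = 0.05012
Lq = P₀·a^5·ρ / (5!(1-ρ)²) = 0.05012 × 217.9709 × 0.5871 / (120 × 0.1705) = 0.3135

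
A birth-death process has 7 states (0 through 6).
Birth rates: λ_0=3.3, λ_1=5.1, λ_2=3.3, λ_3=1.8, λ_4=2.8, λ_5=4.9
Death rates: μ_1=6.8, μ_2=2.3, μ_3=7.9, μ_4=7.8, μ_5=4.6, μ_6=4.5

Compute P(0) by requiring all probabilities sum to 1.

Ratios P(n)/P(0) = (λ₀···λₙ₋₁)/(μ₁···μₙ):
P(1)/P(0) = (3.3)/(6.8) = 0.4853
P(2)/P(0) = (3.3×5.1)/(6.8×2.3) = 1.0761
P(3)/P(0) = (3.3×5.1×3.3)/(6.8×2.3×7.9) = 0.4495
P(4)/P(0) = (3.3×5.1×3.3×1.8)/(6.8×2.3×7.9×7.8) = 0.1037
P(5)/P(0) = (3.3×5.1×3.3×1.8×2.8)/(6.8×2.3×7.9×7.8×4.6) = 0.06314
P(6)/P(0) = (3.3×5.1×3.3×1.8×2.8×4.9)/(6.8×2.3×7.9×7.8×4.6×4.5) = 0.06875

Normalization: ∑ P(n) = 1
P(0) × (1.0000 + 0.4853 + 1.0761 + 0.4495 + 0.1037 + 0.06314 + 0.06875) = 1
P(0) × 3.2465 = 1
P(0) = 1/3.2465 = 0.3080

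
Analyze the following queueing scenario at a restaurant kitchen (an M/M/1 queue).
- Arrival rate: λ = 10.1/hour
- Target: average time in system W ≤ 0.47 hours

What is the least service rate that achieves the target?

For M/M/1: W = 1/(μ-λ)
Need W ≤ 0.47, so 1/(μ-λ) ≤ 0.47
μ - λ ≥ 1/0.47 = 2.1277
μ ≥ 10.1 + 2.1277 = 12.2277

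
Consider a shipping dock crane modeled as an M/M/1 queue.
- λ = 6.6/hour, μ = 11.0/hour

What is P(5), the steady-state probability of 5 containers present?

ρ = λ/μ = 6.6/11.0 = 0.6000
P(n) = (1-ρ)ρⁿ
P(5) = (1-0.6000) × 0.6000^5
P(5) = 0.4000 × 0.07776
P(5) = 0.03110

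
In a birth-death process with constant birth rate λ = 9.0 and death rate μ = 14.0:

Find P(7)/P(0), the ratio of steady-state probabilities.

For constant rates: P(n)/P(0) = (λ/μ)^n
P(7)/P(0) = (9.0/14.0)^7 = 0.64286^7 = 0.04537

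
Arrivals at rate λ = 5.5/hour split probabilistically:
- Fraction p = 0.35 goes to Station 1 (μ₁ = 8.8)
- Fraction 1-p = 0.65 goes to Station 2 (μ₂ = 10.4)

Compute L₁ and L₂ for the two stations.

Effective rates: λ₁ = 5.5×0.35 = 1.925, λ₂ = 5.5×0.65 = 3.575
Station 1: ρ₁ = 1.925/8.8 = 0.21875, L₁ = ρ₁/(1-ρ₁) = 0.21875/(1-0.21875) = 0.2800
Station 2: ρ₂ = 3.575/10.4 = 0.34375, L₂ = ρ₂/(1-ρ₂) = 0.34375/(1-0.34375) = 0.5238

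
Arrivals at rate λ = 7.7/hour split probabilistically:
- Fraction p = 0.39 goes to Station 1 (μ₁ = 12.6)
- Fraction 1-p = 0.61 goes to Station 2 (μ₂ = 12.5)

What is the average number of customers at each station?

Effective rates: λ₁ = 7.7×0.39 = 3.003, λ₂ = 7.7×0.61 = 4.697
Station 1: ρ₁ = 3.003/12.6 = 0.2383, L₁ = ρ₁/(1-ρ₁) = 0.2383/(1-0.2383) = 0.3129
Station 2: ρ₂ = 4.697/12.5 = 0.37576, L₂ = ρ₂/(1-ρ₂) = 0.37576/(1-0.37576) = 0.6019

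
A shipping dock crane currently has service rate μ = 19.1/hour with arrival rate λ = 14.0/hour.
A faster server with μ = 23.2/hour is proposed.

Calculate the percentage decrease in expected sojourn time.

System 1: ρ₁ = 14.0/19.1 = 0.7330, W₁ = 1/(19.1-14.0) = 0.1961
System 2: ρ₂ = 14.0/23.2 = 0.6034, W₂ = 1/(23.2-14.0) = 0.1087
Improvement: (W₁-W₂)/W₁ = (0.1961-0.1087)/0.1961 = 44.57%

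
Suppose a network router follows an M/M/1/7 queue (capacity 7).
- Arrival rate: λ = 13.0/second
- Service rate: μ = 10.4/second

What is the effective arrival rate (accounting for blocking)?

ρ = λ/μ = 13.0/10.4 = 1.2500
P₀ = (1-ρ)/(1-ρ^(K+1)) = (1-1.2500)/(1-1.2500^8) = -0.2500/-4.9605 = 0.05040
P_K = P₀×ρ^K = 0.05040 × 1.2500^7 = 0.05040 × 4.7684 = 0.2403
λ_eff = λ(1-P_K) = 13.0 × (1 - 0.240319) = 13.0 × 0.759681 = 9.8759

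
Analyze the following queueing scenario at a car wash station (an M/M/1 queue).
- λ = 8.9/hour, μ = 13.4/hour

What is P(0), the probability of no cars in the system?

ρ = λ/μ = 8.9/13.4 = 0.6642
P(0) = 1 - ρ = 1 - 0.6642 = 0.3358
The server is idle 33.58% of the time.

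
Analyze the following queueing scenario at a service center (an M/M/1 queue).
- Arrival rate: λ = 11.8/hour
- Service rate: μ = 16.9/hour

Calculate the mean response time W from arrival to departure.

First, compute utilization: ρ = λ/μ = 11.8/16.9 = 0.6982
For M/M/1: W = 1/(μ-λ)
W = 1/(16.9-11.8) = 1/5.10
W = 0.1961 hours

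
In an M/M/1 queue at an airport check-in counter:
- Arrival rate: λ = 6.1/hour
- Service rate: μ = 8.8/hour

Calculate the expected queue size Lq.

ρ = λ/μ = 6.1/8.8 = 0.6932
For M/M/1: Lq = λ²/(μ(μ-λ))
Lq = 37.21/(8.8 × 2.70)
Lq = 1.5661 passengers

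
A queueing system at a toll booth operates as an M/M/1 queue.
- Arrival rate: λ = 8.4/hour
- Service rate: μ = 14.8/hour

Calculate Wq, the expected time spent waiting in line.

First, compute utilization: ρ = λ/μ = 8.4/14.8 = 0.5676
For M/M/1: Wq = λ/(μ(μ-λ))
Wq = 8.4/(14.8 × (14.8-8.4))
Wq = 8.4/(14.8 × 6.40)
Wq = 0.08868 hours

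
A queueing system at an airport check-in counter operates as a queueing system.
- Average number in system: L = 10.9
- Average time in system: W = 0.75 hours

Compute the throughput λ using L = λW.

Little's Law: L = λW, so λ = L/W
λ = 10.9/0.75 = 14.5333 passengers/hour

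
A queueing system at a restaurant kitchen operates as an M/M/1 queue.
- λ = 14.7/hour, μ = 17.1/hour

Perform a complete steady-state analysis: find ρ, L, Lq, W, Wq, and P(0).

Step 1: ρ = λ/μ = 14.7/17.1 = 0.8596
Step 2: L = λ/(μ-λ) = 14.7/2.40 = 6.1250
Step 3: Lq = λ²/(μ(μ-λ)) = 216.09/(17.1×2.40) = 5.2654
Step 4: W = 1/(μ-λ) = 1/2.40 = 0.41667
Step 5: Wq = λ/(μ(μ-λ)) = 14.7/(17.1×2.40) = 0.3582
Step 6: P(0) = 1-ρ = 0.1404
Verify: L = λW = 14.7×0.41667 = 6.1250 ✔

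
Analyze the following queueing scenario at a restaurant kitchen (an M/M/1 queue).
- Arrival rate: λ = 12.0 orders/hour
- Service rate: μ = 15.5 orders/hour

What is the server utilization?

Server utilization: ρ = λ/μ
ρ = 12.0/15.5 = 0.7742
The server is busy 77.42% of the time.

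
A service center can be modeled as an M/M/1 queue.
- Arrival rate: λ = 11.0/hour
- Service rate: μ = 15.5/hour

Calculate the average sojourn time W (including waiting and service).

First, compute utilization: ρ = λ/μ = 11.0/15.5 = 0.7097
For M/M/1: W = 1/(μ-λ)
W = 1/(15.5-11.0) = 1/4.50
W = 0.2222 hours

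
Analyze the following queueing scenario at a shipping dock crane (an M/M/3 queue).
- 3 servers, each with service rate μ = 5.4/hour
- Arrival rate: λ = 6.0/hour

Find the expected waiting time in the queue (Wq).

Traffic intensity: ρ = λ/(cμ) = 6.0/(3×5.4) = 0.3704
Since ρ = 0.3704 < 1, system is stable.
Offered load a = λ/μ = cρ = 6.0/5.4 = 1.1111
P₀ = [ Σₙ₌₀^2 aⁿ/n! + a^3/(3!(1-ρ)) ]⁻¹
Σ = a^0/0! + a^1/1! + a^2/2! = 1.0000 + 1.1111 + 0.6173 = 2.7284
a^3/(3!(1-ρ)) = 1.3717/(6 × 0.6296) = 0.3631
P₀ = 1/(2.7284 + 0.3631) = 0.3235
Lq = P₀·a^3·ρ / (3!(1-ρ)²) = 0.32347 × 1.3717 × 0.37037 / (6 × 0.39643) = 0.06909
Wq = Lq/λ = 0.0690904/6.0 = 0.01152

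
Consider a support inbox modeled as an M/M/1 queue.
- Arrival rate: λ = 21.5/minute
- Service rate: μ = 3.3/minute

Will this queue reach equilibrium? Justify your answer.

Stability requires ρ = λ/(cμ) < 1
ρ = 21.5/(1 × 3.3) = 21.5/3.30 = 6.5152
Since 6.5152 ≥ 1, the system is UNSTABLE.
Queue grows without bound. Need μ > λ = 21.5.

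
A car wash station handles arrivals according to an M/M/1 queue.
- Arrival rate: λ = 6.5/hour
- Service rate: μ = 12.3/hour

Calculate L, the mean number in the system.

ρ = λ/μ = 6.5/12.3 = 0.5285
For M/M/1: L = λ/(μ-λ)
L = 6.5/(12.3-6.5) = 6.5/5.80
L = 1.1207 cars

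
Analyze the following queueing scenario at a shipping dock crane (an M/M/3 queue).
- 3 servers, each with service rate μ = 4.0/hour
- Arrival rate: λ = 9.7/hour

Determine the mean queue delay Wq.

Traffic intensity: ρ = λ/(cμ) = 9.7/(3×4.0) = 0.8083
Since ρ = 0.8083 < 1, system is stable.
Offered load a = λ/μ = cρ = 9.7/4.0 = 2.4250
P₀ = [ Σₙ₌₀^2 aⁿ/n! + a^3/(3!(1-ρ)) ]⁻¹
Σ = a^0/0! + a^1/1! + a^2/2! = 1.0000 + 2.4250 + 2.9403 = 6.3653
a^3/(3!(1-ρ)) = 14.2605/(6 × 0.191667) = 12.4004
P₀ = 1/(6.3653 + 12.4004) = 0.05329
Lq = P₀·a^3·ρ / (3!(1-ρ)²) = 0.053289 × 14.2605 × 0.80833 / (6 × 0.036736) = 2.7869
Wq = Lq/λ = 2.7869/9.7 = 0.2873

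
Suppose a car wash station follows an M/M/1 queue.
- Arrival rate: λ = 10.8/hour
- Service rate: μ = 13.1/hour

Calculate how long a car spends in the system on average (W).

First, compute utilization: ρ = λ/μ = 10.8/13.1 = 0.8244
For M/M/1: W = 1/(μ-λ)
W = 1/(13.1-10.8) = 1/2.30
W = 0.4348 hours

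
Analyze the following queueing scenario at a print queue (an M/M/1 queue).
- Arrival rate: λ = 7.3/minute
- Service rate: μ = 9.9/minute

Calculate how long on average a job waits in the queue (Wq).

First, compute utilization: ρ = λ/μ = 7.3/9.9 = 0.7374
For M/M/1: Wq = λ/(μ(μ-λ))
Wq = 7.3/(9.9 × (9.9-7.3))
Wq = 7.3/(9.9 × 2.60)
Wq = 0.2836 minutes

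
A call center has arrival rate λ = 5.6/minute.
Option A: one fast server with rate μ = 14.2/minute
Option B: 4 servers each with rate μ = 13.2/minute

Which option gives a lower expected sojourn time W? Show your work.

Option A: single server μ = 14.2 (M/M/1)
  ρ_A = 5.6/14.2 = 0.3944
  W_A = 1/(μ-λ) = 1/(14.2-5.6) = 1/8.60 = 0.1163

Option B: 4 servers μ = 13.2 (M/M/4)
  ρ_B = λ/(cμ) = 5.6/(4×13.2) = 0.1061
  Offered load a = λ/μ = cρ = 5.6/13.2 = 0.4242
  P₀ = [ Σₙ₌₀^3 aⁿ/n! + a^4/(4!(1-ρ)) ]⁻¹
  Σ = a^0/0! + a^1/1! + a^2/2! + a^3/3! = 1.0000 + 0.42424 + 0.089991 + 0.012726 = 1.5270
  a^4/(4!(1-ρ)) = 0.03239/(24 × 0.8939) = 0.001510
  P₀ = 1/(1.5270 + 0.001510) = 0.6542
  Lq = P₀·a^4·ρ / (4!(1-ρ)²) = 0.6542 × 0.03239 × 0.1061 / (24 × 0.7991) = 0.0001172
  Wq_B = Lq/λ = 0.0001172/5.6 = 0.00002093
  W_B = Wq_B + 1/μ = 0.00002093 + 0.07576 = 0.07578

Since W_B = 0.07578 < W_A = 0.1163, Option B (multiple servers) has the shorter time in system.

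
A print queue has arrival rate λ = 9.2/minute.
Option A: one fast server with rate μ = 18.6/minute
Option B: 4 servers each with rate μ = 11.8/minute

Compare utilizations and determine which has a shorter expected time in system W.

Option A: single server μ = 18.6 (M/M/1)
  ρ_A = 9.2/18.6 = 0.4946
  W_A = 1/(μ-λ) = 1/(18.6-9.2) = 1/9.40 = 0.1064

Option B: 4 servers μ = 11.8 (M/M/4)
  ρ_B = λ/(cμ) = 9.2/(4×11.8) = 0.1949
  Offered load a = λ/μ = cρ = 9.2/11.8 = 0.7797
  P₀ = [ Σₙ₌₀^3 aⁿ/n! + a^4/(4!(1-ρ)) ]⁻¹
  Σ = a^0/0! + a^1/1! + a^2/2! + a^3/3! = 1.0000 + 0.7797 + 0.3039 + 0.07899 = 2.1626
  a^4/(4!(1-ρ)) = 0.3695/(24 × 0.8051) = 0.01912
  P₀ = 1/(2.1626 + 0.01912) = 0.4584
  Lq = P₀·a^4·ρ / (4!(1-ρ)²) = 0.4584 × 0.3695 × 0.1949 / (24 × 0.6482) = 0.002122
  Wq_B = Lq/λ = 0.002122/9.2 = 0.0002307
  W_B = Wq_B + 1/μ = 0.0002307 + 0.08475 = 0.08498

Since W_B = 0.08498 < W_A = 0.1064, Option B (multiple servers) has the shorter time in system.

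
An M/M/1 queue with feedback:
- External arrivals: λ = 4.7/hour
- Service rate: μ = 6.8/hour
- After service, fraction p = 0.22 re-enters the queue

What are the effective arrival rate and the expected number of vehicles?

Effective arrival rate: λ_eff = λ/(1-p) = 4.7/(1-0.22) = 4.7/0.78 = 6.02564
ρ = λ_eff/μ = 6.02564/6.8 = 0.886124
L = ρ/(1-ρ) = 0.886124/(1-0.886124) = 7.7815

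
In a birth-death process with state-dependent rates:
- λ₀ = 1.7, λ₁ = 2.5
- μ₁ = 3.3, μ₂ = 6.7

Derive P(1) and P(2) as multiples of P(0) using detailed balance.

Balance equations:
State 0: λ₀P₀ = μ₁P₁ → P₁ = (λ₀/μ₁)P₀ = (1.7/3.3)P₀ = 0.5152P₀
State 1: P₂ = (λ₀λ₁)/(μ₁μ₂)P₀ = (1.7×2.5)/(3.3×6.7)P₀ = 0.1922P₀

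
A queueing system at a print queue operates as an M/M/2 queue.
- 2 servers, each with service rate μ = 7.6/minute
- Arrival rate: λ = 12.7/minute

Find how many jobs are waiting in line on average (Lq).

Traffic intensity: ρ = λ/(cμ) = 12.7/(2×7.6) = 0.8355
Since ρ = 0.8355 < 1, system is stable.
Offered load a = λ/μ = cρ = 12.7/7.6 = 1.6711
P₀ = [ Σₙ₌₀^1 aⁿ/n! + a^2/(2!(1-ρ)) ]⁻¹
Σ = a^0/0! + a^1/1! = 1.0000 + 1.6711 = 2.6711
a^2/(2!(1-ρ)) = 2.79242/(2 × 0.164474) = 8.4889
P₀ = 1/(2.6711 + 8.4889) = 0.08961
Lq = P₀·a^2·ρ / (2!(1-ρ)²) = 0.089606 × 2.7924 × 0.83553 / (2 × 0.027052) = 3.8641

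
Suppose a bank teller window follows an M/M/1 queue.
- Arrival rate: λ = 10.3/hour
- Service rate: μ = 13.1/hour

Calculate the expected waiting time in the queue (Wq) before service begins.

First, compute utilization: ρ = λ/μ = 10.3/13.1 = 0.7863
For M/M/1: Wq = λ/(μ(μ-λ))
Wq = 10.3/(13.1 × (13.1-10.3))
Wq = 10.3/(13.1 × 2.80)
Wq = 0.2808 hours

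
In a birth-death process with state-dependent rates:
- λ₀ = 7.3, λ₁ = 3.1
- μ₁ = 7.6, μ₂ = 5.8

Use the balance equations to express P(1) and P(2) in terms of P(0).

Balance equations:
State 0: λ₀P₀ = μ₁P₁ → P₁ = (λ₀/μ₁)P₀ = (7.3/7.6)P₀ = 0.9605P₀
State 1: P₂ = (λ₀λ₁)/(μ₁μ₂)P₀ = (7.3×3.1)/(7.6×5.8)P₀ = 0.5134P₀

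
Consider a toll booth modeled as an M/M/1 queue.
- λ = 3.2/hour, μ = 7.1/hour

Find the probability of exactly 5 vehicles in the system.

ρ = λ/μ = 3.2/7.1 = 0.4507
P(n) = (1-ρ)ρⁿ
P(5) = (1-0.4507) × 0.4507^5
P(5) = 0.5493 × 0.01860
P(5) = 0.01022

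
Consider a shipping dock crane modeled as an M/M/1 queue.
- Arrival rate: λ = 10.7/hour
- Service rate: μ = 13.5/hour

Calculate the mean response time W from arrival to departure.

First, compute utilization: ρ = λ/μ = 10.7/13.5 = 0.7926
For M/M/1: W = 1/(μ-λ)
W = 1/(13.5-10.7) = 1/2.80
W = 0.3571 hours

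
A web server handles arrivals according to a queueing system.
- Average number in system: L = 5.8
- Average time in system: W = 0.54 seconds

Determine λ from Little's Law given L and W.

Little's Law: L = λW, so λ = L/W
λ = 5.8/0.54 = 10.7407 requests/second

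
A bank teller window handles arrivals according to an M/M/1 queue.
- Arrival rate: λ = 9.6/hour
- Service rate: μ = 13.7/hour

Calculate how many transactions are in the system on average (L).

ρ = λ/μ = 9.6/13.7 = 0.7007
For M/M/1: L = λ/(μ-λ)
L = 9.6/(13.7-9.6) = 9.6/4.10
L = 2.3415 transactions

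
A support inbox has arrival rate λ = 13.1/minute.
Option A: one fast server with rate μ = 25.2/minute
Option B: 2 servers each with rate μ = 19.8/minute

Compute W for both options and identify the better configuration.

Option A: single server μ = 25.2 (M/M/1)
  ρ_A = 13.1/25.2 = 0.5198
  W_A = 1/(μ-λ) = 1/(25.2-13.1) = 1/12.10 = 0.08264

Option B: 2 servers μ = 19.8 (M/M/2)
  ρ_B = λ/(cμ) = 13.1/(2×19.8) = 0.3308
  Offered load a = λ/μ = cρ = 13.1/19.8 = 0.6616
  P₀ = [ Σₙ₌₀^1 aⁿ/n! + a^2/(2!(1-ρ)) ]⁻¹
  Σ = a^0/0! + a^1/1! = 1.0000 + 0.6616 = 1.6616
  a^2/(2!(1-ρ)) = 0.43774/(2 × 0.66919) = 0.3271
  P₀ = 1/(1.6616 + 0.3271) = 0.5028
  Lq = P₀·a^2·ρ / (2!(1-ρ)²) = 0.50285 × 0.43774 × 0.33081 / (2 × 0.44782) = 0.08130
  Wq_B = Lq/λ = 0.08130/13.1 = 0.0062061
  W_B = Wq_B + 1/μ = 0.0062061 + 0.050505 = 0.05671

Since W_B = 0.05671 < W_A = 0.08264, Option B (multiple servers) has the shorter time in system.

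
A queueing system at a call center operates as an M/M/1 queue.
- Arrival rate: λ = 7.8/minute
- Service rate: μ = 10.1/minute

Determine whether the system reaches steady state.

Stability requires ρ = λ/(cμ) < 1
ρ = 7.8/(1 × 10.1) = 7.8/10.10 = 0.7723
Since 0.7723 < 1, the system is STABLE.
The server is busy 77.23% of the time.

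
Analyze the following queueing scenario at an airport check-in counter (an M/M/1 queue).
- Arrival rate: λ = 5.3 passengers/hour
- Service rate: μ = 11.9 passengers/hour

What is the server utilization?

Server utilization: ρ = λ/μ
ρ = 5.3/11.9 = 0.4454
The server is busy 44.54% of the time.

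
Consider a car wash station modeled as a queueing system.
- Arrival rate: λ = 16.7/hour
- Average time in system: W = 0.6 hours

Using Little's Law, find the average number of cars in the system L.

Little's Law: L = λW
L = 16.7 × 0.6 = 10.0200 cars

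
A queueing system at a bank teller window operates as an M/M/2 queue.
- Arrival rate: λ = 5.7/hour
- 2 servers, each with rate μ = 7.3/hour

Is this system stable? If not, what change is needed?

Stability requires ρ = λ/(cμ) < 1
ρ = 5.7/(2 × 7.3) = 5.7/14.60 = 0.3904
Since 0.3904 < 1, the system is STABLE.
The servers are busy 39.04% of the time.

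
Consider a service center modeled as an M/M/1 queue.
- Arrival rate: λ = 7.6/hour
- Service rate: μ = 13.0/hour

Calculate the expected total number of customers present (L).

ρ = λ/μ = 7.6/13.0 = 0.5846
For M/M/1: L = λ/(μ-λ)
L = 7.6/(13.0-7.6) = 7.6/5.40
L = 1.4074 customers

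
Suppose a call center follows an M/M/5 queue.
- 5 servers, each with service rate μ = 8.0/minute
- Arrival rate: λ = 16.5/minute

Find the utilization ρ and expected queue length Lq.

Traffic intensity: ρ = λ/(cμ) = 16.5/(5×8.0) = 0.4125
Since ρ = 0.4125 < 1, system is stable.
Offered load a = λ/μ = cρ = 16.5/8.0 = 2.0625
P₀ = [ Σₙ₌₀^4 aⁿ/n! + a^5/(5!(1-ρ)) ]⁻¹
Σ = a^0/0! + a^1/1! + a^2/2! + a^3/3! + a^4/4! = 1.00000 + 2.06250 + 2.12695 + 1.46228 + 0.753988 = 7.4057
a^5/(5!(1-ρ)) = 37.3224/(120 × 0.5875) = 0.5294
P₀ = 1/(7.4057 + 0.5294) = 0.1260
Lq = P₀·a^5·ρ / (5!(1-ρ)²) = 0.12602 × 37.3224 × 0.41250 / (120 × 0.34516) = 0.04684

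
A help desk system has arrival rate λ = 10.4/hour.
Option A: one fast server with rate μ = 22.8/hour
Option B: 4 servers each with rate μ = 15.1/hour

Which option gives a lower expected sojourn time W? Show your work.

Option A: single server μ = 22.8 (M/M/1)
  ρ_A = 10.4/22.8 = 0.4561
  W_A = 1/(μ-λ) = 1/(22.8-10.4) = 1/12.40 = 0.08065

Option B: 4 servers μ = 15.1 (M/M/4)
  ρ_B = λ/(cμ) = 10.4/(4×15.1) = 0.1722
  Offered load a = λ/μ = cρ = 10.4/15.1 = 0.6887
  P₀ = [ Σₙ₌₀^3 aⁿ/n! + a^4/(4!(1-ρ)) ]⁻¹
  Σ = a^0/0! + a^1/1! + a^2/2! + a^3/3! = 1.0000 + 0.6887 + 0.2372 + 0.05445 = 1.9804
  a^4/(4!(1-ρ)) = 0.2250/(24 × 0.8278) = 0.01133
  P₀ = 1/(1.9804 + 0.01133) = 0.5021
  Lq = P₀·a^4·ρ / (4!(1-ρ)²) = 0.5021 × 0.2250 × 0.1722 / (24 × 0.6853) = 0.001183
  Wq_B = Lq/λ = 0.0011828/10.4 = 0.0001137
  W_B = Wq_B + 1/μ = 0.0001137 + 0.06623 = 0.06634

Since W_B = 0.06634 < W_A = 0.08065, Option B (multiple servers) has the shorter time in system.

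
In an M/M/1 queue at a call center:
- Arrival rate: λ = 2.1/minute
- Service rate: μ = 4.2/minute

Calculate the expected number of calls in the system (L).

ρ = λ/μ = 2.1/4.2 = 0.5000
For M/M/1: L = λ/(μ-λ)
L = 2.1/(4.2-2.1) = 2.1/2.10
L = 1.0000 calls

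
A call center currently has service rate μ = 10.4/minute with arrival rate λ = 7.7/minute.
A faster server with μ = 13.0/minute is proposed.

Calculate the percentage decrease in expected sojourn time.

System 1: ρ₁ = 7.7/10.4 = 0.7404, W₁ = 1/(10.4-7.7) = 0.3704
System 2: ρ₂ = 7.7/13.0 = 0.5923, W₂ = 1/(13.0-7.7) = 0.1887
Improvement: (W₁-W₂)/W₁ = (0.3704-0.1887)/0.3704 = 49.06%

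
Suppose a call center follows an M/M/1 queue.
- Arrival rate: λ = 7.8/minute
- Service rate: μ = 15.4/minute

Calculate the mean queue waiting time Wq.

First, compute utilization: ρ = λ/μ = 7.8/15.4 = 0.5065
For M/M/1: Wq = λ/(μ(μ-λ))
Wq = 7.8/(15.4 × (15.4-7.8))
Wq = 7.8/(15.4 × 7.60)
Wq = 0.06664 minutes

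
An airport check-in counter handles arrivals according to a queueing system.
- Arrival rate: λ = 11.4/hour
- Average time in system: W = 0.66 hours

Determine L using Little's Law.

Little's Law: L = λW
L = 11.4 × 0.66 = 7.5240 passengers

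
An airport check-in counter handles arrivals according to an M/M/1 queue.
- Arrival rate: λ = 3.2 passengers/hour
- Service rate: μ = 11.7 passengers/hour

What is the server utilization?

Server utilization: ρ = λ/μ
ρ = 3.2/11.7 = 0.2735
The server is busy 27.35% of the time.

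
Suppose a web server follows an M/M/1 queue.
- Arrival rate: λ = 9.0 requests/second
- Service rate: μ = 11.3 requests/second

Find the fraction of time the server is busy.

Server utilization: ρ = λ/μ
ρ = 9.0/11.3 = 0.7965
The server is busy 79.65% of the time.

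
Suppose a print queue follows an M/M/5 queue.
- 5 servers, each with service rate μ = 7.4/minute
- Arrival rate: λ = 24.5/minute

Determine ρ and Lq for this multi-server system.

Traffic intensity: ρ = λ/(cμ) = 24.5/(5×7.4) = 0.6622
Since ρ = 0.6622 < 1, system is stable.
Offered load a = λ/μ = cρ = 24.5/7.4 = 3.3108
P₀ = [ Σₙ₌₀^4 aⁿ/n! + a^5/(5!(1-ρ)) ]⁻¹
Σ = a^0/0! + a^1/1! + a^2/2! + a^3/3! + a^4/4! = 1.0000 + 3.3108 + 5.4807 + 6.0486 + 5.0064 = 20.8465
a^5/(5!(1-ρ)) = 397.8065/(120 × 0.337838) = 9.8126
P₀ = 1/(20.8465 + 9.8126) = 0.03262
Lq = P₀·a^5·ρ / (5!(1-ρ)²) = 0.032617 × 397.8065 × 0.66216 / (120 × 0.11413) = 0.6273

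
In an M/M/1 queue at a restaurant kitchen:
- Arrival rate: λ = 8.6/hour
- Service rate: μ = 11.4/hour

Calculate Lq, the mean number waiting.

ρ = λ/μ = 8.6/11.4 = 0.7544
For M/M/1: Lq = λ²/(μ(μ-λ))
Lq = 73.96/(11.4 × 2.80)
Lq = 2.3170 orders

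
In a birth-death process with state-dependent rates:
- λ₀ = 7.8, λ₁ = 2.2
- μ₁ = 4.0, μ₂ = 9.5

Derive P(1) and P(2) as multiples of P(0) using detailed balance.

Balance equations:
State 0: λ₀P₀ = μ₁P₁ → P₁ = (λ₀/μ₁)P₀ = (7.8/4.0)P₀ = 1.9500P₀
State 1: P₂ = (λ₀λ₁)/(μ₁μ₂)P₀ = (7.8×2.2)/(4.0×9.5)P₀ = 0.4516P₀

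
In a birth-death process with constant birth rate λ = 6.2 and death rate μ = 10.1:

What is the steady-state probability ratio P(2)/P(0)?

For constant rates: P(n)/P(0) = (λ/μ)^n
P(2)/P(0) = (6.2/10.1)^2 = 0.61386^2 = 0.3768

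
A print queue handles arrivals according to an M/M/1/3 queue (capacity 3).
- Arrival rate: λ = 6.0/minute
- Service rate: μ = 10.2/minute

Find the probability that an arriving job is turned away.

ρ = λ/μ = 6.0/10.2 = 0.58824
P₀ = (1-ρ)/(1-ρ^(K+1)) = (1-0.58824)/(1-0.58824^4) = 0.4118/0.8803 = 0.4678
P_K = P₀×ρ^K = 0.46777 × 0.58824^3 = 0.46777 × 0.20355 = 0.09521
Blocking probability = 9.52%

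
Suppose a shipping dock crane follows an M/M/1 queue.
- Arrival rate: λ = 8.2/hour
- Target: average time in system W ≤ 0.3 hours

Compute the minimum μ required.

For M/M/1: W = 1/(μ-λ)
Need W ≤ 0.3, so 1/(μ-λ) ≤ 0.3
μ - λ ≥ 1/0.3 = 3.3333
μ ≥ 8.2 + 3.3333 = 11.5333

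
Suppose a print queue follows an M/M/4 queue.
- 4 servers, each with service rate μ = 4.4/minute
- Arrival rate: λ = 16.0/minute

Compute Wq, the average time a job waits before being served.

Traffic intensity: ρ = λ/(cμ) = 16.0/(4×4.4) = 0.9091
Since ρ = 0.9091 < 1, system is stable.
Offered load a = λ/μ = cρ = 16.0/4.4 = 3.6364
P₀ = [ Σₙ₌₀^3 aⁿ/n! + a^4/(4!(1-ρ)) ]⁻¹
Σ = a^0/0! + a^1/1! + a^2/2! + a^3/3! = 1.0000 + 3.6364 + 6.6116 + 8.0140 = 19.2620
a^4/(4!(1-ρ)) = 174.8514/(24 × 0.0909091) = 80.1402
P₀ = 1/(19.2620 + 80.1402) = 0.01006
Lq = P₀·a^4·ρ / (4!(1-ρ)²) = 0.0100601 × 174.8514 × 0.909091 / (24 × 0.00826446) = 8.0622
Wq = Lq/λ = 8.0622/16.0 = 0.5039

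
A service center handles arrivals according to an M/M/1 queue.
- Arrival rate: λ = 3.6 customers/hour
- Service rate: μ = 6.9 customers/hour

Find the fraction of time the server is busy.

Server utilization: ρ = λ/μ
ρ = 3.6/6.9 = 0.5217
The server is busy 52.17% of the time.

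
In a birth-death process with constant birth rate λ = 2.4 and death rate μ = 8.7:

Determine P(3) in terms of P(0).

For constant rates: P(n)/P(0) = (λ/μ)^n
P(3)/P(0) = (2.4/8.7)^3 = 0.27586^3 = 0.02099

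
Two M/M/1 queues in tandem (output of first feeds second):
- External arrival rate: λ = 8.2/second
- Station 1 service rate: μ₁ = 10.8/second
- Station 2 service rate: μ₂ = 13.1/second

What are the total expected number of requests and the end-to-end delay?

By Jackson's theorem, each station behaves as independent M/M/1.
Station 1: ρ₁ = 8.2/10.8 = 0.7593, L₁ = ρ₁/(1-ρ₁) = λ/(μ₁-λ) = 8.2/2.60 = 3.1538
Station 2: ρ₂ = 8.2/13.1 = 0.6260, L₂ = ρ₂/(1-ρ₂) = λ/(μ₂-λ) = 8.2/4.90 = 1.6735
Total: L = L₁ + L₂ = 3.1538 + 1.6735 = 4.8273
W = L/λ = 4.8273/8.2 = 0.5887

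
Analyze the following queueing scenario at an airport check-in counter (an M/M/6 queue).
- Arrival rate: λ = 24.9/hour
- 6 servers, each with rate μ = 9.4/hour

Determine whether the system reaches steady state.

Stability requires ρ = λ/(cμ) < 1
ρ = 24.9/(6 × 9.4) = 24.9/56.40 = 0.4415
Since 0.4415 < 1, the system is STABLE.
The servers are busy 44.15% of the time.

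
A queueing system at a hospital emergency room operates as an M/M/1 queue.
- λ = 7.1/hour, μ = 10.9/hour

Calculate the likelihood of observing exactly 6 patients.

ρ = λ/μ = 7.1/10.9 = 0.6514
P(n) = (1-ρ)ρⁿ
P(6) = (1-0.6514) × 0.6514^6
P(6) = 0.3486 × 0.07640
P(6) = 0.02663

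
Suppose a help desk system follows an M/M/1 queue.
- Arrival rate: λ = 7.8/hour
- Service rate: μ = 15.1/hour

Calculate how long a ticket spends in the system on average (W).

First, compute utilization: ρ = λ/μ = 7.8/15.1 = 0.5166
For M/M/1: W = 1/(μ-λ)
W = 1/(15.1-7.8) = 1/7.30
W = 0.1370 hours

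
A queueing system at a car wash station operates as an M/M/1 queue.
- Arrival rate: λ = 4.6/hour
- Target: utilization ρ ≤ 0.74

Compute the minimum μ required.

ρ = λ/μ, so μ = λ/ρ
μ ≥ 4.6/0.74 = 6.2162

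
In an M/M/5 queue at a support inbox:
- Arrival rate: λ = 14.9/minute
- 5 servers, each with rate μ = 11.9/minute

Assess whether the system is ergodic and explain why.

Stability requires ρ = λ/(cμ) < 1
ρ = 14.9/(5 × 11.9) = 14.9/59.50 = 0.2504
Since 0.2504 < 1, the system is STABLE.
The servers are busy 25.04% of the time.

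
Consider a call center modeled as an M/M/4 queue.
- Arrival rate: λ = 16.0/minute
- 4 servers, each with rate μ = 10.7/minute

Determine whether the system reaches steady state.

Stability requires ρ = λ/(cμ) < 1
ρ = 16.0/(4 × 10.7) = 16.0/42.80 = 0.3738
Since 0.3738 < 1, the system is STABLE.
The servers are busy 37.38% of the time.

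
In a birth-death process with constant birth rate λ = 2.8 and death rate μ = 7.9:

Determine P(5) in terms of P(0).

For constant rates: P(n)/P(0) = (λ/μ)^n
P(5)/P(0) = (2.8/7.9)^5 = 0.35443^5 = 0.005593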